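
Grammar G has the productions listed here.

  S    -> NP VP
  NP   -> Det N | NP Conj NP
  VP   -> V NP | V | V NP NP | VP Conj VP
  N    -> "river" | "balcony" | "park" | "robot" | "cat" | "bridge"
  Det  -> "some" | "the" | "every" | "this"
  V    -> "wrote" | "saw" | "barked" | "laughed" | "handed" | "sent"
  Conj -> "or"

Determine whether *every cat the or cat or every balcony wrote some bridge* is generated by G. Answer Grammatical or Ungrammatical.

Ungrammatical

A Det word can never sit immediately before a Conj word in any string this grammar generates, so the substring 'the or' rules out a derivation.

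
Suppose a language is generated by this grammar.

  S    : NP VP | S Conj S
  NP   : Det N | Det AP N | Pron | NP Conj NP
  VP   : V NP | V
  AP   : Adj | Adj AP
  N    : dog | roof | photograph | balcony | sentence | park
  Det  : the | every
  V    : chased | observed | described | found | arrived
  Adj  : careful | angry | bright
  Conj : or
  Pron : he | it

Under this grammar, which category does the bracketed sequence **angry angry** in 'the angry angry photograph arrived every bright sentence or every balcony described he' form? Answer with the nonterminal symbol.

AP

[S [S [NP [Det the] [AP [Adj angry] [AP [Adj angry]]] [N photograph]] [VP [V arrived] [NP [Det every] [AP [Adj bright]] [N sentence]]]] [Conj or] [S [NP [Det every] [N balcony]] [VP [V described] [NP [Pron he]]]]]
The span 'angry angry' is the AP node built by AP → Adj AP.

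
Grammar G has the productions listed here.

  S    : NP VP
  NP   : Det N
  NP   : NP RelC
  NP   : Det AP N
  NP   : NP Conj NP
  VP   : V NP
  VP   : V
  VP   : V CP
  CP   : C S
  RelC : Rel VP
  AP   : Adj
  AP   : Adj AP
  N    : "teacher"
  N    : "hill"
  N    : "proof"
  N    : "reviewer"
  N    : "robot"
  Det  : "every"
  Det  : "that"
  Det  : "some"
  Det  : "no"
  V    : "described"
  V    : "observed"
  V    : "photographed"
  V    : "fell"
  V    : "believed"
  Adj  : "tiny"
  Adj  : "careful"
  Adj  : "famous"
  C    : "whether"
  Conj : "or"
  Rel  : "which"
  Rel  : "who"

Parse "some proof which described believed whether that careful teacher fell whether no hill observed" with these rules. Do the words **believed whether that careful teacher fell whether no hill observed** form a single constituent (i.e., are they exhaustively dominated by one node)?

Yes

[S [NP [NP [Det some] [N proof]] [RelC [Rel which] [VP [V described]]]] [VP [V believed] [CP [C whether] [S [NP [Det that] [AP [Adj careful]] [N teacher]] [VP [V fell] [CP [C whether] [S [NP [Det no] [N hill]] [VP [V observed]]]]]]]]]
The words 'believed whether that careful teacher fell whether no hill observed' are exhaustively dominated by a single VP node (built by VP → V CP), so they form a constituent.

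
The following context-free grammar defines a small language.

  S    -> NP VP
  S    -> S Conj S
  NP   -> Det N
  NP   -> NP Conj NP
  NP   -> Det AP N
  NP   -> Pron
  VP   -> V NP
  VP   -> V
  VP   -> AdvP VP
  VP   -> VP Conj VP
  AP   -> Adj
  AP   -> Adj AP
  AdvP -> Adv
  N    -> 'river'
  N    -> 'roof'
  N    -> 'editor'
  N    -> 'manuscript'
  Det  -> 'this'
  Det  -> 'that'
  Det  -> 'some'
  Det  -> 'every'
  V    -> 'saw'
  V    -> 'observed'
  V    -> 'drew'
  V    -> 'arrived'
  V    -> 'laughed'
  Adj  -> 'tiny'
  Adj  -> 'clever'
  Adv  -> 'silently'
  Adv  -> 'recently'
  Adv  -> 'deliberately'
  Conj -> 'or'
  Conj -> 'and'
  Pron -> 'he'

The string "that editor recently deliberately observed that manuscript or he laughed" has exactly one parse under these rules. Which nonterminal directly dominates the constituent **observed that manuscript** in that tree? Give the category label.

VP

[S [S [NP [Det that] [N editor]] [VP [AdvP [Adv recently]] [VP [AdvP [Adv deliberately]] [VP [V observed] [NP [Det that] [N manuscript]]]]]] [Conj or] [S [NP [Pron he]] [VP [V laughed]]]]
The span 'observed that manuscript' is the VP node built by VP → V NP.
Its mother is the VP built by VP → AdvP VP.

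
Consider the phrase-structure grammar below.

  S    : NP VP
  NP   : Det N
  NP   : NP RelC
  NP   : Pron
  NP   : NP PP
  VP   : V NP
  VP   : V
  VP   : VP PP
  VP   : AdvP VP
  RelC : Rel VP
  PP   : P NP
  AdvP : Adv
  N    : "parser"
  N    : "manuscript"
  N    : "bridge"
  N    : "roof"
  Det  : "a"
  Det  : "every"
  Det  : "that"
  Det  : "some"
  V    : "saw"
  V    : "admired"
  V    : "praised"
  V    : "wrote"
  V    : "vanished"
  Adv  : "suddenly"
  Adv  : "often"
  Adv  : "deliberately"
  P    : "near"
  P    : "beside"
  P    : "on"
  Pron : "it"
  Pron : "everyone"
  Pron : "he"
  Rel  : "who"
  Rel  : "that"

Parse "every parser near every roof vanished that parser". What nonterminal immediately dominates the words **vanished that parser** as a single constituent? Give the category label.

S
  NP
    NP
      Det: every
      N: parser
    PP
      P: near
      NP
        Det: every
        N: roof
  VP
    V: vanished
    NP
      Det: that
      N: parser
The span 'vanished that parser' is the VP node built by VP → V NP.

VP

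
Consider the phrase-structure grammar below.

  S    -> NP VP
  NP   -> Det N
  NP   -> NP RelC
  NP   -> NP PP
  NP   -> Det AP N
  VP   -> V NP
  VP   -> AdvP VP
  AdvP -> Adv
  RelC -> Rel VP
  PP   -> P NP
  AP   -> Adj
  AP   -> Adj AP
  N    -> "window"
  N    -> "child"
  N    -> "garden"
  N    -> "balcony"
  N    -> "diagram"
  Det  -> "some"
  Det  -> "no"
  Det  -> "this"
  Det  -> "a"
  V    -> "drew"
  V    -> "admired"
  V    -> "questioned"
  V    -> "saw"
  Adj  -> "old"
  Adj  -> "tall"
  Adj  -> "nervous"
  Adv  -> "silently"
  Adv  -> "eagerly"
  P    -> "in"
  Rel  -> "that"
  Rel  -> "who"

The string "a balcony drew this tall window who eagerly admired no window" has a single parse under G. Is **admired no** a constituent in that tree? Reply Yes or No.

No

[S [NP [Det a] [N balcony]] [VP [V drew] [NP [NP [Det this] [AP [Adj tall]] [N window]] [RelC [Rel who] [VP [AdvP [Adv eagerly]] [VP [V admired] [NP [Det no] [N window]]]]]]]]
The smallest constituent containing 'admired no' is the VP spanning 'admired no window'; no single node in the tree dominates exactly the given words.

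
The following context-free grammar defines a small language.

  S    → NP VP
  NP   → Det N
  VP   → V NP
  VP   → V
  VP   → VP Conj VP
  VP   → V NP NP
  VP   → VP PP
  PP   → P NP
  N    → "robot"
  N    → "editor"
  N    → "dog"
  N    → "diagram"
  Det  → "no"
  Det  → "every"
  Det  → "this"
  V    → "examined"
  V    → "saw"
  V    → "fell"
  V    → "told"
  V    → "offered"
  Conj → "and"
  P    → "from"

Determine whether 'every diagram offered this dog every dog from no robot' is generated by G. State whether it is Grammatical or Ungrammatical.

[S [NP [Det every] [N diagram]] [VP [VP [V offered] [NP [Det this] [N dog]] [NP [Det every] [N dog]]] [PP [P from] [NP [Det no] [N robot]]]]]
Every word is introduced by a lexical rule and the phrasal rules combine the resulting categories into a single S.

Grammatical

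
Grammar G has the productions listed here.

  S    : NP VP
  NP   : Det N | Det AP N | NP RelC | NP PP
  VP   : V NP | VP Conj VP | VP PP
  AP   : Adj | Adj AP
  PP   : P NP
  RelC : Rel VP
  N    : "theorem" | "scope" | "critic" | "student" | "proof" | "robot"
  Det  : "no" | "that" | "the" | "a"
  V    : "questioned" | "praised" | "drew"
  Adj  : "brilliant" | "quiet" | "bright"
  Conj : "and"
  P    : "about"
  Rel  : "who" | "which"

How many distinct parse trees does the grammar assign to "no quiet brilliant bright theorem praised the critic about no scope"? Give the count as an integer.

The two bracketings:
[S [NP [Det no] [AP [Adj quiet] [AP [Adj brilliant] [AP [Adj bright]]]] [N theorem]] [VP [V praised] [NP [NP [Det the] [N critic]] [PP [P about] [NP [Det no] [N scope]]]]]]
[S [NP [Det no] [AP [Adj quiet] [AP [Adj brilliant] [AP [Adj bright]]]] [N theorem]] [VP [VP [V praised] [NP [Det the] [N critic]]] [PP [P about] [NP [Det no] [N scope]]]]]
The difference turns on whether NP → NP PP is used at the relevant span, versus an alternative expansion of NP.

2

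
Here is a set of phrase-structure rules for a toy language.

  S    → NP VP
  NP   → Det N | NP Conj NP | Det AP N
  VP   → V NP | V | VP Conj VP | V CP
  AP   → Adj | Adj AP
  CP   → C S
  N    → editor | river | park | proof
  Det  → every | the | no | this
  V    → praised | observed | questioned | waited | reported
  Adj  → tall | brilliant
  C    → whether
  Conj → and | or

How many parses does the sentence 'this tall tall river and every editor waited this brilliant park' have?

[S [NP [NP [Det this] [AP [Adj tall] [AP [Adj tall]]] [N river]] [Conj and] [NP [Det every] [N editor]]] [VP [V waited] [NP [Det this] [AP [Adj brilliant]] [N park]]]]
No rule offers an alternative attachment or grouping for any span, so this is the only derivation.

1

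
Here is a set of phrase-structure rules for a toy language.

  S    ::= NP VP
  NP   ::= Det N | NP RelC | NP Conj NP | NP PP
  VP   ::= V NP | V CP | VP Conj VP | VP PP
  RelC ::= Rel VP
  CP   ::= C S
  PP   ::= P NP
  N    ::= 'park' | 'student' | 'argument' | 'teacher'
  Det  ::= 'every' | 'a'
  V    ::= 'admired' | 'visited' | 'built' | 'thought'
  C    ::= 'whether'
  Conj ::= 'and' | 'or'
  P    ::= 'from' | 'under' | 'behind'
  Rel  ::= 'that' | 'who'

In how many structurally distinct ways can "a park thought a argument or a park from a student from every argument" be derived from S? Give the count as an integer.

Two of the 9 distinct bracketings:
[S [NP [Det a] [N park]] [VP [V thought] [NP [NP [Det a] [N argument]] [Conj or] [NP [NP [Det a] [N park]] [PP [P from] [NP [NP [Det a] [N student]] [PP [P from] [NP [Det every] [N argument]]]]]]]]]
[S [NP [Det a] [N park]] [VP [V thought] [NP [NP [Det a] [N argument]] [Conj or] [NP [NP [NP [Det a] [N park]] [PP [P from] [NP [Det a] [N student]]]] [PP [P from] [NP [Det every] [N argument]]]]]]]
The trees differ in how a recursive rule is bracketed over the same span.

9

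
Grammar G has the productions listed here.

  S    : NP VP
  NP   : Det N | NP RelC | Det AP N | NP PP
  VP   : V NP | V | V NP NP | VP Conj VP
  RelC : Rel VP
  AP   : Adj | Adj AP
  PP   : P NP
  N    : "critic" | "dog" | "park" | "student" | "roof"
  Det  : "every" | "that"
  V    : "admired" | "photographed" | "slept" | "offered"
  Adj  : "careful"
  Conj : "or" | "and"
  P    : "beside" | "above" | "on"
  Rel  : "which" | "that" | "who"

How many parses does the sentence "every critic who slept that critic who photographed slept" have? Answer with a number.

2

The two bracketings:
[S [NP [NP [Det every] [N critic]] [RelC [Rel who] [VP [V slept] [NP [NP [Det that] [N critic]] [RelC [Rel who] [VP [V photographed]]]]]]] [VP [V slept]]]
[S [NP [NP [NP [Det every] [N critic]] [RelC [Rel who] [VP [V slept] [NP [Det that] [N critic]]]]] [RelC [Rel who] [VP [V photographed]]]] [VP [V slept]]]
The trees differ in how a recursive rule is bracketed over the same span.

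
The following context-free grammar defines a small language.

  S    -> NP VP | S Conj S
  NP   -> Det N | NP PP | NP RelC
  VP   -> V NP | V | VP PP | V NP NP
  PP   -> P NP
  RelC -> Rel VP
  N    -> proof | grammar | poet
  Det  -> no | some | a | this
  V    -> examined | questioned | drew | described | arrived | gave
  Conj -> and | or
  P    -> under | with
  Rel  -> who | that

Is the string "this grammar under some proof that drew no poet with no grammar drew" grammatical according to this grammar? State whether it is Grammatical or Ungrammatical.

Grammatical

S
  NP
    NP
      Det: this
      N: grammar
    PP
      P: under
      NP
        NP
          NP
            Det: some
            N: proof
          RelC
            Rel: that
            VP
              V: drew
              NP
                Det: no
                N: poet
        PP
          P: with
          NP
            Det: no
            N: grammar
  VP
    V: drew
Each bracket corresponds to one application of a listed rule, so the string is derivable from S.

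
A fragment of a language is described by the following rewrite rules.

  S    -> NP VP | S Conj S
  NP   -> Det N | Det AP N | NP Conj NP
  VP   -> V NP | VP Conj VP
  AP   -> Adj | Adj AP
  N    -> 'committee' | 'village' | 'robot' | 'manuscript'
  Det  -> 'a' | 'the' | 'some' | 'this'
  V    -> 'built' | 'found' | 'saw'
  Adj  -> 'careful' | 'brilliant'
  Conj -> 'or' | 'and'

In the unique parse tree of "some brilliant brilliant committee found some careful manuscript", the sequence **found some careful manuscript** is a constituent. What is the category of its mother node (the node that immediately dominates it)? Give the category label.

S
  NP
    Det: some
    AP
      Adj: brilliant
      AP
        Adj: brilliant
    N: committee
  VP
    V: found
    NP
      Det: some
      AP
        Adj: careful
      N: manuscript
The span 'found some careful manuscript' is the VP node built by VP → V NP.
Its mother is the S built by S → NP VP.

S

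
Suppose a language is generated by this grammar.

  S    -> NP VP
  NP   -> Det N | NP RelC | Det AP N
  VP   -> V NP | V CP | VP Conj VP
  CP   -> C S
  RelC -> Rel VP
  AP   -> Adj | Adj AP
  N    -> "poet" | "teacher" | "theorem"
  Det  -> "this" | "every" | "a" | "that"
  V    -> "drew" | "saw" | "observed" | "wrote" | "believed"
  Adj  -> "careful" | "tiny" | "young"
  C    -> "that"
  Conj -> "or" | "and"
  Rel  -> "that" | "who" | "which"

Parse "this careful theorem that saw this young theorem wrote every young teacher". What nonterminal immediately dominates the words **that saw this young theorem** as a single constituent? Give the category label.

RelC

[S [NP [NP [Det this] [AP [Adj careful]] [N theorem]] [RelC [Rel that] [VP [V saw] [NP [Det this] [AP [Adj young]] [N theorem]]]]] [VP [V wrote] [NP [Det every] [AP [Adj young]] [N teacher]]]]
The span 'that saw this young theorem' is the RelC node built by RelC → Rel VP.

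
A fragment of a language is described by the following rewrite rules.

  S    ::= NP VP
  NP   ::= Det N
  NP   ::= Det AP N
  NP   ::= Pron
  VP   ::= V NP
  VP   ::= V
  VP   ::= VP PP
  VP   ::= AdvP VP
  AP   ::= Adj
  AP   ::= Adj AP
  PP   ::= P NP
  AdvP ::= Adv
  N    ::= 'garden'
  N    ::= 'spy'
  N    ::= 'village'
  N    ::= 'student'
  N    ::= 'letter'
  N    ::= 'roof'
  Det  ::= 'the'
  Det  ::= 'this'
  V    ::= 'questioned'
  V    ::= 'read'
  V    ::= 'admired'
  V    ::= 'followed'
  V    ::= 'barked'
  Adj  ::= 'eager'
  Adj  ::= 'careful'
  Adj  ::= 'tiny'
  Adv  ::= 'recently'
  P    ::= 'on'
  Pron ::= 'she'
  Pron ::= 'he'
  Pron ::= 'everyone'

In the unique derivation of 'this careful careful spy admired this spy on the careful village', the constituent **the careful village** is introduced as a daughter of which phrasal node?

PP

[S [NP [Det this] [AP [Adj careful] [AP [Adj careful]]] [N spy]] [VP [VP [V admired] [NP [Det this] [N spy]]] [PP [P on] [NP [Det the] [AP [Adj careful]] [N village]]]]]
The span 'the careful village' is the NP node built by NP → Det AP N.
Its mother is the PP built by PP → P NP.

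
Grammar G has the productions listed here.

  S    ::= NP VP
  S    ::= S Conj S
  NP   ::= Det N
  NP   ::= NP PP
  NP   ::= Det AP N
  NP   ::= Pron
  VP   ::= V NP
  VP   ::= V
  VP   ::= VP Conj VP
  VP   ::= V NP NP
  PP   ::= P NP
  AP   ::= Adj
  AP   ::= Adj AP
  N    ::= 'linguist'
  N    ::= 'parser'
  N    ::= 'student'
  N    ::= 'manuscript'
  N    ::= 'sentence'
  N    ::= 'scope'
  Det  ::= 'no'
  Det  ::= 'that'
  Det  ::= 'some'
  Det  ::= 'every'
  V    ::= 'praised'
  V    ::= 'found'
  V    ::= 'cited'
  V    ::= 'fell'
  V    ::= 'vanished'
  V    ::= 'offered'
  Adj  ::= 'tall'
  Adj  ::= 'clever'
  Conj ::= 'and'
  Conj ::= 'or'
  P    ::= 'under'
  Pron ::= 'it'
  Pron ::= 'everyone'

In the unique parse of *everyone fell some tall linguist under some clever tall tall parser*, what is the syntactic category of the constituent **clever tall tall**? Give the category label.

AP

S
  NP
    Pron: everyone
  VP
    V: fell
    NP
      NP
        Det: some
        AP
          Adj: tall
        N: linguist
      PP
        P: under
        NP
          Det: some
          AP
            Adj: clever
            AP
              Adj: tall
              AP
                Adj: tall
          N: parser
The span 'clever tall tall' is the AP node built by AP → Adj AP.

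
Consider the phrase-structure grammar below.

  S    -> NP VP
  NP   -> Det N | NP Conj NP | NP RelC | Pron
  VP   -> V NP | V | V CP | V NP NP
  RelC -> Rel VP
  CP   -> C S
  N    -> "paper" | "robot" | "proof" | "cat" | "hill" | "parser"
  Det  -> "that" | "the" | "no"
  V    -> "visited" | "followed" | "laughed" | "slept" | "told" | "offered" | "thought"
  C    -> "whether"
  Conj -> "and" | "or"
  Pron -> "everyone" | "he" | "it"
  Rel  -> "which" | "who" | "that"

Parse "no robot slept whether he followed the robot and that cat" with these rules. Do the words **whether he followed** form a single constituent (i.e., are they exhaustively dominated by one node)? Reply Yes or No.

[S [NP [Det no] [N robot]] [VP [V slept] [CP [C whether] [S [NP [Pron he]] [VP [V followed] [NP [NP [Det the] [N robot]] [Conj and] [NP [Det that] [N cat]]]]]]]]
The smallest constituent containing 'whether he followed' is the CP spanning 'whether he followed the robot and that cat'; no single node in the tree dominates exactly the given words.

No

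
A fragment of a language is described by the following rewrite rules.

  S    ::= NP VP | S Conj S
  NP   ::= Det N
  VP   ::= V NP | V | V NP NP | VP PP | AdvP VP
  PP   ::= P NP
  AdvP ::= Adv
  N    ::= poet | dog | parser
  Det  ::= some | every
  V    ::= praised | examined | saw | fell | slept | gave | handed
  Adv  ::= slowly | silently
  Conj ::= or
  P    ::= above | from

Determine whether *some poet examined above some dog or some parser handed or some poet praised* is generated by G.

[S [S [NP [Det some] [N poet]] [VP [VP [V examined]] [PP [P above] [NP [Det some] [N dog]]]]] [Conj or] [S [S [NP [Det some] [N parser]] [VP [V handed]]] [Conj or] [S [NP [Det some] [N poet]] [VP [V praised]]]]]
The bracketing above is licensed at every node by one of the given productions, with S at the root.

Grammatical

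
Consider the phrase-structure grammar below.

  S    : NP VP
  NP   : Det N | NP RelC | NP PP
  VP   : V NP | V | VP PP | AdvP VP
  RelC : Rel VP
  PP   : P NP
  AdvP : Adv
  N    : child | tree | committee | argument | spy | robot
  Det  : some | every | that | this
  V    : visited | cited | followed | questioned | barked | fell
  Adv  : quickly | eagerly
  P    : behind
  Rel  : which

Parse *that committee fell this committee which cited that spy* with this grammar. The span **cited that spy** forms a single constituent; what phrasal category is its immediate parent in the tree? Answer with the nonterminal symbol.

[S [NP [Det that] [N committee]] [VP [V fell] [NP [NP [Det this] [N committee]] [RelC [Rel which] [VP [V cited] [NP [Det that] [N spy]]]]]]]
The span 'cited that spy' is the VP node built by VP → V NP.
Its mother is the RelC built by RelC → Rel VP.

RelC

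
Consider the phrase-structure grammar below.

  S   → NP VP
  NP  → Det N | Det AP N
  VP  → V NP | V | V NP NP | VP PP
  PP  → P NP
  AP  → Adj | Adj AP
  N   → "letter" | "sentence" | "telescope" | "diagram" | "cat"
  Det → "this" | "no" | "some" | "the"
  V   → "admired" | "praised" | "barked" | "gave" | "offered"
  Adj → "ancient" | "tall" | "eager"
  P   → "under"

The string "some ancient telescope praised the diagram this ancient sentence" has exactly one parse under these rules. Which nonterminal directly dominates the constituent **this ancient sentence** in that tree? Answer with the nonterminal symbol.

VP

[S [NP [Det some] [AP [Adj ancient]] [N telescope]] [VP [V praised] [NP [Det the] [N diagram]] [NP [Det this] [AP [Adj ancient]] [N sentence]]]]
The span 'this ancient sentence' is the NP node built by NP → Det AP N.
Its mother is the VP built by VP → V NP NP.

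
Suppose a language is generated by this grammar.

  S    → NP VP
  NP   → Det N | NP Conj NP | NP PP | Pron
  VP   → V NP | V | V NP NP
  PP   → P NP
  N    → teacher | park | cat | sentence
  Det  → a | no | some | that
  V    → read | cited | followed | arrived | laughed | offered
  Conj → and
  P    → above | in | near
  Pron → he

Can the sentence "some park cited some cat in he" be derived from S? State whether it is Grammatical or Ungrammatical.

S
  NP
    Det: some
    N: park
  VP
    V: cited
    NP
      NP
        Det: some
        N: cat
      PP
        P: in
        NP
          Pron: he
The bracketing above is licensed at every node by one of the given productions, with S at the root.

Grammatical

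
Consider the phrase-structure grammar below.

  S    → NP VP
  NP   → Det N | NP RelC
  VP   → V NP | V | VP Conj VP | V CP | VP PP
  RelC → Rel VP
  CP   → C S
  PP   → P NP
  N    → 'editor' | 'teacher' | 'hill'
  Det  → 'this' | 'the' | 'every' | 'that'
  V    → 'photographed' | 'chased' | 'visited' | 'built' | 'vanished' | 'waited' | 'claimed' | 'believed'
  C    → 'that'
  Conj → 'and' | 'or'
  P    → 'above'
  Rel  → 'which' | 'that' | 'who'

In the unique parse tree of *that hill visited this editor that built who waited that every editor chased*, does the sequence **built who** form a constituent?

No

[S [NP [Det that] [N hill]] [VP [V visited] [NP [NP [NP [Det this] [N editor]] [RelC [Rel that] [VP [V built]]]] [RelC [Rel who] [VP [V waited] [CP [C that] [S [NP [Det every] [N editor]] [VP [V chased]]]]]]]]]
The smallest constituent containing 'built who' is the NP spanning 'this editor that built who waited that every editor chased'; no single node in the tree dominates exactly the given words.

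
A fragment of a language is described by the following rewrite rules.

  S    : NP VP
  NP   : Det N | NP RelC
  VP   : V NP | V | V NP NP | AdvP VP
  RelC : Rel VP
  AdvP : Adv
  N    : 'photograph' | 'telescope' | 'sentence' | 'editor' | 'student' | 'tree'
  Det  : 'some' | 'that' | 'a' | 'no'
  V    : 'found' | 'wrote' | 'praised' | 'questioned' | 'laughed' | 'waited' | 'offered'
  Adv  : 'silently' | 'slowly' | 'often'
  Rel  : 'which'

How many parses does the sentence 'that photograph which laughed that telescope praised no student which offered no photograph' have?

The two bracketings:
[S [NP [NP [Det that] [N photograph]] [RelC [Rel which] [VP [V laughed] [NP [Det that] [N telescope]]]]] [VP [V praised] [NP [NP [Det no] [N student]] [RelC [Rel which] [VP [V offered] [NP [Det no] [N photograph]]]]]]]
[S [NP [NP [Det that] [N photograph]] [RelC [Rel which] [VP [V laughed] [NP [Det that] [N telescope]]]]] [VP [V praised] [NP [NP [Det no] [N student]] [RelC [Rel which] [VP [V offered]]]] [NP [Det no] [N photograph]]]]
The difference turns on whether VP → V is used at the relevant span, versus an alternative expansion of VP.

2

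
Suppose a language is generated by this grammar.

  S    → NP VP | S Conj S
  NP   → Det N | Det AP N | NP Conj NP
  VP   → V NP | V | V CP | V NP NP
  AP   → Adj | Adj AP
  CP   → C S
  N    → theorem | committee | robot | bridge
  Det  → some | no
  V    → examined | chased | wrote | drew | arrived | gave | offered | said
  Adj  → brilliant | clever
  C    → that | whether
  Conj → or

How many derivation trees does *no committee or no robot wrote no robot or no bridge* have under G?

1

[S [NP [NP [Det no] [N committee]] [Conj or] [NP [Det no] [N robot]]] [VP [V wrote] [NP [NP [Det no] [N robot]] [Conj or] [NP [Det no] [N bridge]]]]]
No rule offers an alternative attachment or grouping for any span, so this is the only derivation.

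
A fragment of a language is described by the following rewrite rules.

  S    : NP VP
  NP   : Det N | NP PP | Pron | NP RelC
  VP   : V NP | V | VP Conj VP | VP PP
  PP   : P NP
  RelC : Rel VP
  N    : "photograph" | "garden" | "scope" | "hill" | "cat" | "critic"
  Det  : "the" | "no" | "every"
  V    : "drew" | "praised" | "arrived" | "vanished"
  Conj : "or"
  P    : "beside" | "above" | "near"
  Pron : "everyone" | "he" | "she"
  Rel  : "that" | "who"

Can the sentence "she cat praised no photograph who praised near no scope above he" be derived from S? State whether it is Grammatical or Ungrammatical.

Ungrammatical

A Pron word can never sit immediately before an N word in any string this grammar generates, so the substring 'she cat' rules out a derivation.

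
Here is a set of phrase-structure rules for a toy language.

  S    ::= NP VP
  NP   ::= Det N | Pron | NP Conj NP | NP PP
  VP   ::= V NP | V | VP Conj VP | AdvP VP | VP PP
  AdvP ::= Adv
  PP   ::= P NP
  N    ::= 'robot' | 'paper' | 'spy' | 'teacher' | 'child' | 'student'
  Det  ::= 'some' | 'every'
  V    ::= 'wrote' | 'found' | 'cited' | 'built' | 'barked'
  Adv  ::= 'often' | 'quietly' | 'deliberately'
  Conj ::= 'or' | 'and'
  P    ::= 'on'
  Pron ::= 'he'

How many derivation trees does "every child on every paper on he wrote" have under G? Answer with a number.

The two bracketings:
[S [NP [NP [Det every] [N child]] [PP [P on] [NP [NP [Det every] [N paper]] [PP [P on] [NP [Pron he]]]]]] [VP [V wrote]]]
[S [NP [NP [NP [Det every] [N child]] [PP [P on] [NP [Det every] [N paper]]]] [PP [P on] [NP [Pron he]]]] [VP [V wrote]]]
The trees differ in how a recursive rule is bracketed over the same span.

2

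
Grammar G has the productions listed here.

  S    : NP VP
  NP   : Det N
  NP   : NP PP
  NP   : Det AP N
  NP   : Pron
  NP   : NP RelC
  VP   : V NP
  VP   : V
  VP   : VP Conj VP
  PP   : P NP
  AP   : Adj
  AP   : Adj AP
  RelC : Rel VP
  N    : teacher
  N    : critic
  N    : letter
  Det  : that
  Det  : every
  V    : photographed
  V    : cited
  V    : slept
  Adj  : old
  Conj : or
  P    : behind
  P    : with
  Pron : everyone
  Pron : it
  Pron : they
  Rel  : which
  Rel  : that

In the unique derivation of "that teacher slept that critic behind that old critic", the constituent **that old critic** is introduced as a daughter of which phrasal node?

[S [NP [Det that] [N teacher]] [VP [V slept] [NP [NP [Det that] [N critic]] [PP [P behind] [NP [Det that] [AP [Adj old]] [N critic]]]]]]
The span 'that old critic' is the NP node built by NP → Det AP N.
Its mother is the PP built by PP → P NP.

PP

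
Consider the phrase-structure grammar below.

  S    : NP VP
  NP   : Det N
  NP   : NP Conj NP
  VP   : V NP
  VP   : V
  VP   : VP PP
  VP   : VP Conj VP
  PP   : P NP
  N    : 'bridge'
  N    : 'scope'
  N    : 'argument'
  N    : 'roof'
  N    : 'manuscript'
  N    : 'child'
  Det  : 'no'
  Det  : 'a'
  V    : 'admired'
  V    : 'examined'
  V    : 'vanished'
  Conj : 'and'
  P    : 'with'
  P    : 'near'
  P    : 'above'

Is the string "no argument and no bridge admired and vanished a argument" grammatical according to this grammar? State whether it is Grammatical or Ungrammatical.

Grammatical

[S [NP [NP [Det no] [N argument]] [Conj and] [NP [Det no] [N bridge]]] [VP [VP [V admired]] [Conj and] [VP [V vanished] [NP [Det a] [N argument]]]]]
Every word is introduced by a lexical rule and the phrasal rules combine the resulting categories into a single S.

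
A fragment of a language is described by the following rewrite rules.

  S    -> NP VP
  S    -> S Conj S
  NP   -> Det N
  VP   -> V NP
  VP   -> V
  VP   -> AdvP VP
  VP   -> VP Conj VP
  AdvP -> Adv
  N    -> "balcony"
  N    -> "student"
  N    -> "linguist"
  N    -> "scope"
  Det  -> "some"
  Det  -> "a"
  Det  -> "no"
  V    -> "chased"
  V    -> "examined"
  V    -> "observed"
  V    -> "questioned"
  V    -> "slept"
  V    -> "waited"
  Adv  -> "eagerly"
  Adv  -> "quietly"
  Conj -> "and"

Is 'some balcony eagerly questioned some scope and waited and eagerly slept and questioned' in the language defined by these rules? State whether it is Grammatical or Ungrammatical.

Grammatical

[S [NP [Det some] [N balcony]] [VP [AdvP [Adv eagerly]] [VP [VP [V questioned] [NP [Det some] [N scope]]] [Conj and] [VP [VP [V waited]] [Conj and] [VP [AdvP [Adv eagerly]] [VP [VP [V slept]] [Conj and] [VP [V questioned]]]]]]]]
Each bracket corresponds to one application of a listed rule, so the string is derivable from S.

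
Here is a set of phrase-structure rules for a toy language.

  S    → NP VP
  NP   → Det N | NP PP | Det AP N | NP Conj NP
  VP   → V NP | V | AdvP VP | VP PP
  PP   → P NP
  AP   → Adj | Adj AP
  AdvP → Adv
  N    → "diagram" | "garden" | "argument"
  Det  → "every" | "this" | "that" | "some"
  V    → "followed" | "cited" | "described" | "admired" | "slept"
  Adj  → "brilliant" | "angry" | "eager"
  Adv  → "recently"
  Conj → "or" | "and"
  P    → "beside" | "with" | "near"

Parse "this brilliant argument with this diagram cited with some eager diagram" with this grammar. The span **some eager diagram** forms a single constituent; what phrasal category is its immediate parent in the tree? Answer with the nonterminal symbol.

PP

S
  NP
    NP
      Det: this
      AP
        Adj: brilliant
      N: argument
    PP
      P: with
      NP
        Det: this
        N: diagram
  VP
    VP
      V: cited
    PP
      P: with
      NP
        Det: some
        AP
          Adj: eager
        N: diagram
The span 'some eager diagram' is the NP node built by NP → Det AP N.
Its mother is the PP built by PP → P NP.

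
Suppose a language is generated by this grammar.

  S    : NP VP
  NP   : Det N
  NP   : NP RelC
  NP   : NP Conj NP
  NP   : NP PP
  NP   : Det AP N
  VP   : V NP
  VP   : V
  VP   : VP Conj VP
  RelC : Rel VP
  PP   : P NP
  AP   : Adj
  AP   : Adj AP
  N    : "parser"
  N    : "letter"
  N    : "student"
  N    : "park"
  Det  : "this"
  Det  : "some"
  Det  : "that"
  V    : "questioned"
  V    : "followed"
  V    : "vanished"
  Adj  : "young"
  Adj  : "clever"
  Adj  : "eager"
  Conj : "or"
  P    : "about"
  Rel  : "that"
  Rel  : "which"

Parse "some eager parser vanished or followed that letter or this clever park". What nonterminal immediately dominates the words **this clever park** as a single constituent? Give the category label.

[S [NP [Det some] [AP [Adj eager]] [N parser]] [VP [VP [V vanished]] [Conj or] [VP [V followed] [NP [NP [Det that] [N letter]] [Conj or] [NP [Det this] [AP [Adj clever]] [N park]]]]]]
The span 'this clever park' is the NP node built by NP → Det AP N.

NP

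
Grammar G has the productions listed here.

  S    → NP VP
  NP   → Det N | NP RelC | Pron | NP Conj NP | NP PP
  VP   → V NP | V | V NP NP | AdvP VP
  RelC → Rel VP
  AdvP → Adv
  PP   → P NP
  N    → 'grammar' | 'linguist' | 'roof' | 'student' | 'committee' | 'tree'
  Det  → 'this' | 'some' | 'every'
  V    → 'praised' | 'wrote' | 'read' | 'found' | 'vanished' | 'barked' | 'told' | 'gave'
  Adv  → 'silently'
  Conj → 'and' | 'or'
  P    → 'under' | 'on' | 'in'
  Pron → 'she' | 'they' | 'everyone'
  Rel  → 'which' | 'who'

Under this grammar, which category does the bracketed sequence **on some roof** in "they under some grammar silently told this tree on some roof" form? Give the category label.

[S [NP [NP [Pron they]] [PP [P under] [NP [Det some] [N grammar]]]] [VP [AdvP [Adv silently]] [VP [V told] [NP [NP [Det this] [N tree]] [PP [P on] [NP [Det some] [N roof]]]]]]]
The span 'on some roof' is the PP node built by PP → P NP.

PP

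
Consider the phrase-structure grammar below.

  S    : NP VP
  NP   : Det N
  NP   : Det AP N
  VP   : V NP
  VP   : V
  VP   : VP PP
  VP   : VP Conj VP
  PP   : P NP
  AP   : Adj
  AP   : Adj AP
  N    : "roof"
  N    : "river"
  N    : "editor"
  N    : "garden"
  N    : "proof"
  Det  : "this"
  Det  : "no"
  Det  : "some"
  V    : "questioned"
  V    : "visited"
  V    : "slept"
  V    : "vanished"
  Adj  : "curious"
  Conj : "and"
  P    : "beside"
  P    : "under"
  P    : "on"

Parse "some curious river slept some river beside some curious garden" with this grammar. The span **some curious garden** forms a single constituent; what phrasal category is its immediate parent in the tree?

S
  NP
    Det: some
    AP
      Adj: curious
    N: river
  VP
    VP
      V: slept
      NP
        Det: some
        N: river
    PP
      P: beside
      NP
        Det: some
        AP
          Adj: curious
        N: garden
The span 'some curious garden' is the NP node built by NP → Det AP N.
Its mother is the PP built by PP → P NP.

PP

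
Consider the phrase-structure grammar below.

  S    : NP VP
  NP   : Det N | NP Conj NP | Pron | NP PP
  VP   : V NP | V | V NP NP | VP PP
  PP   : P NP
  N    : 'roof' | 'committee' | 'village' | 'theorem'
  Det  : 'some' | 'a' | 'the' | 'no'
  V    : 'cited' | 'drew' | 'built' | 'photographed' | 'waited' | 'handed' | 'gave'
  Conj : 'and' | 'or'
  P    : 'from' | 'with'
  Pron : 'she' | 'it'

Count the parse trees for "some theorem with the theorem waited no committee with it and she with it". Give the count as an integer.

10

Two of the 10 distinct bracketings:
[S [NP [NP [Det some] [N theorem]] [PP [P with] [NP [Det the] [N theorem]]]] [VP [V waited] [NP [NP [NP [Det no] [N committee]] [PP [P with] [NP [Pron it]]]] [Conj and] [NP [NP [Pron she]] [PP [P with] [NP [Pron it]]]]]]]
[S [NP [NP [Det some] [N theorem]] [PP [P with] [NP [Det the] [N theorem]]]] [VP [V waited] [NP [NP [Det no] [N committee]] [PP [P with] [NP [NP [Pron it]] [Conj and] [NP [NP [Pron she]] [PP [P with] [NP [Pron it]]]]]]]]]
The trees differ in how a recursive rule is bracketed over the same span.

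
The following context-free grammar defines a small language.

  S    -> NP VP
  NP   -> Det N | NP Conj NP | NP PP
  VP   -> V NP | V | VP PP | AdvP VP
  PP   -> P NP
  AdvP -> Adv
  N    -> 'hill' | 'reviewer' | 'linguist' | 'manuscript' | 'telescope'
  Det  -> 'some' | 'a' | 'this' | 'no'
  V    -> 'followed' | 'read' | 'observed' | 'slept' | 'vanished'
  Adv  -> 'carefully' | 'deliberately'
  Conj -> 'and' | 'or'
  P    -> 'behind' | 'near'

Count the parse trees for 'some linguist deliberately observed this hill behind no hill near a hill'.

Two of the 9 distinct bracketings:
[S [NP [Det some] [N linguist]] [VP [VP [AdvP [Adv deliberately]] [VP [V observed] [NP [Det this] [N hill]]]] [PP [P behind] [NP [NP [Det no] [N hill]] [PP [P near] [NP [Det a] [N hill]]]]]]]
[S [NP [Det some] [N linguist]] [VP [VP [VP [AdvP [Adv deliberately]] [VP [V observed] [NP [Det this] [N hill]]]] [PP [P behind] [NP [Det no] [N hill]]]] [PP [P near] [NP [Det a] [N hill]]]]]
The difference turns on whether NP → NP PP is used at the relevant span, versus an alternative expansion of NP.

9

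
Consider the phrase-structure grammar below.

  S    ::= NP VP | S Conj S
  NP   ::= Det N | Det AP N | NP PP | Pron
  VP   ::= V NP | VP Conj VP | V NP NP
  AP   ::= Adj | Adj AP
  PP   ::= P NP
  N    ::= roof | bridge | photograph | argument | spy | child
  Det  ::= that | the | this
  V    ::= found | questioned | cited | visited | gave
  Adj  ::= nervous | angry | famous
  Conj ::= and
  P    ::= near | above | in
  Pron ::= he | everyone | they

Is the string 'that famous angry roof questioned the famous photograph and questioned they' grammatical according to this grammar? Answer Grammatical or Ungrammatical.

Grammatical

S
  NP
    Det: that
    AP
      Adj: famous
      AP
        Adj: angry
    N: roof
  VP
    VP
      V: questioned
      NP
        Det: the
        AP
          Adj: famous
        N: photograph
    Conj: and
    VP
      V: questioned
      NP
        Pron: they
Every word is introduced by a lexical rule and the phrasal rules combine the resulting categories into a single S.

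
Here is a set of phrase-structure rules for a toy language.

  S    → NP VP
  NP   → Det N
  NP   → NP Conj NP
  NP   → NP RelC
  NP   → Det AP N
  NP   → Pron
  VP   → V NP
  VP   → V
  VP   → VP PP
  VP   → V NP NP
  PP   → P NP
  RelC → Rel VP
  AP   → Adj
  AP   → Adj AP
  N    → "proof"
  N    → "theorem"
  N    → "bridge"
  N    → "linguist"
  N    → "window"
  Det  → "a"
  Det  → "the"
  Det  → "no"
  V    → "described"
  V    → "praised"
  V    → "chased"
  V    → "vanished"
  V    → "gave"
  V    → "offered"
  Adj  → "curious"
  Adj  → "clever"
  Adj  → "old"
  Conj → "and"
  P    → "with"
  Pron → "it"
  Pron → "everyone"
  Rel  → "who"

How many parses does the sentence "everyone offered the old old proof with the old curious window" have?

1

[S [NP [Pron everyone]] [VP [VP [V offered] [NP [Det the] [AP [Adj old] [AP [Adj old]]] [N proof]]] [PP [P with] [NP [Det the] [AP [Adj old] [AP [Adj curious]]] [N window]]]]]
No rule offers an alternative attachment or grouping for any span, so this is the only derivation.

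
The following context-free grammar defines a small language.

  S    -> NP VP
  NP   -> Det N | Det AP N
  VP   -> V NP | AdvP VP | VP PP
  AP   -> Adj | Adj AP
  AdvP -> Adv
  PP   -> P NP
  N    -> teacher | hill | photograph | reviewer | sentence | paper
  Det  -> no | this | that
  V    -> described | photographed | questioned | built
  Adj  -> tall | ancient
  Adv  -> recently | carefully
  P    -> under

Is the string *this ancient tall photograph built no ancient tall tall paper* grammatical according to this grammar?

[S [NP [Det this] [AP [Adj ancient] [AP [Adj tall]]] [N photograph]] [VP [V built] [NP [Det no] [AP [Adj ancient] [AP [Adj tall] [AP [Adj tall]]]] [N paper]]]]
Each bracket corresponds to one application of a listed rule, so the string is derivable from S.

Grammatical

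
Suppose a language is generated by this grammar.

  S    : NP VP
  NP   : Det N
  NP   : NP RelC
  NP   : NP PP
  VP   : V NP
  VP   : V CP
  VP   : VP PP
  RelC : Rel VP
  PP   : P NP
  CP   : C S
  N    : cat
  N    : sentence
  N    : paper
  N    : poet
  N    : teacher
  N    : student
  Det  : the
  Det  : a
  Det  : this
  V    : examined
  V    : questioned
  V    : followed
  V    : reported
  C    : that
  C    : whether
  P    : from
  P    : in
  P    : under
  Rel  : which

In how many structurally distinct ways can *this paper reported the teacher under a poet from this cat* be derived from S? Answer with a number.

5

Two of the 5 distinct bracketings:
[S [NP [Det this] [N paper]] [VP [V reported] [NP [NP [Det the] [N teacher]] [PP [P under] [NP [NP [Det a] [N poet]] [PP [P from] [NP [Det this] [N cat]]]]]]]]
[S [NP [Det this] [N paper]] [VP [V reported] [NP [NP [NP [Det the] [N teacher]] [PP [P under] [NP [Det a] [N poet]]]] [PP [P from] [NP [Det this] [N cat]]]]]]
The trees differ in how a recursive rule is bracketed over the same span.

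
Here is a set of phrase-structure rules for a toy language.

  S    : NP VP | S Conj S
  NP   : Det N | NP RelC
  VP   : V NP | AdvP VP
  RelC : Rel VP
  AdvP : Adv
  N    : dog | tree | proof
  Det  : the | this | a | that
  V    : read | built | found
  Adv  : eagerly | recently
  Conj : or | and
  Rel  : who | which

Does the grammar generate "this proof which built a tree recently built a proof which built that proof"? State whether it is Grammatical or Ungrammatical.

S
  NP
    NP
      Det: this
      N: proof
    RelC
      Rel: which
      VP
        V: built
        NP
          Det: a
          N: tree
  VP
    AdvP
      Adv: recently
    VP
      V: built
      NP
        NP
          Det: a
          N: proof
        RelC
          Rel: which
          VP
            V: built
            NP
              Det: that
              N: proof
Each bracket corresponds to one application of a listed rule, so the string is derivable from S.

Grammatical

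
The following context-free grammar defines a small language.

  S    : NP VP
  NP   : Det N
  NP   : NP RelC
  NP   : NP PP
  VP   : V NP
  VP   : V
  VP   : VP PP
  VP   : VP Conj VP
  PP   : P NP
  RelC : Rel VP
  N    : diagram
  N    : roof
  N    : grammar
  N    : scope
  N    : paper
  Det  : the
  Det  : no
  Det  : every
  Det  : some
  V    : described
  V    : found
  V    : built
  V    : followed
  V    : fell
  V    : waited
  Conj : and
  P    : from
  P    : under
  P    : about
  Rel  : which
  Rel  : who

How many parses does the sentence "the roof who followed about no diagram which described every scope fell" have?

Two of the 4 distinct bracketings:
[S [NP [NP [Det the] [N roof]] [RelC [Rel who] [VP [VP [V followed]] [PP [P about] [NP [NP [Det no] [N diagram]] [RelC [Rel which] [VP [V described] [NP [Det every] [N scope]]]]]]]]] [VP [V fell]]]
[S [NP [NP [NP [Det the] [N roof]] [RelC [Rel who] [VP [VP [V followed]] [PP [P about] [NP [Det no] [N diagram]]]]]] [RelC [Rel which] [VP [V described] [NP [Det every] [N scope]]]]] [VP [V fell]]]
The trees differ in how a recursive rule is bracketed over the same span.

4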